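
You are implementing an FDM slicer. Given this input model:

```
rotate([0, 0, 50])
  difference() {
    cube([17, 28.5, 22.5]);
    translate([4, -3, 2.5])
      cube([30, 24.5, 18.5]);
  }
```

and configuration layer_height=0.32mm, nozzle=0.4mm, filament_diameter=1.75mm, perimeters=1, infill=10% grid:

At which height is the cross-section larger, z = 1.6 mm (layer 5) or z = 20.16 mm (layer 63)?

Layer 5 (z = 1.6): the 17×28.5 cube contributes its full rectangle (area 484.50 mm²); the cube at (4, -3) is not intersected at this z (z outside [2.5, 21]); Taking the first minus the rest: none of the subtracted shapes is present at this height, so the 17×28.5 cube is unchanged — area = 484.50 mm²; (rotated 50° about Z; rotation is an isometry so areas/perimeters/island counts are preserved). So its area = 484.50 mm². Layer 63 (z = 20.16): the cube is present — its section is the full 17×28.5 rectangle (area 484.50 mm²); the 30×24.5 cube at (4, -3) contributes its full rectangle (area 735.00 mm²); Taking the first minus the rest: starting from the 17×28.5 cube (484.50 mm²), the 30×24.5 cube at (4, -3) partially overlaps it — only the 279.50 mm² overlap (of its 735.00 mm²) is removed, clipping the outline — area = 205.00 mm²; (rotated 50° about Z; rotation is an isometry so areas/perimeters/island counts are preserved). So its area = 205.00 mm². Layer 5 is larger (484.50 vs 205.00 mm²).

layer 5 (z = 1.6 mm)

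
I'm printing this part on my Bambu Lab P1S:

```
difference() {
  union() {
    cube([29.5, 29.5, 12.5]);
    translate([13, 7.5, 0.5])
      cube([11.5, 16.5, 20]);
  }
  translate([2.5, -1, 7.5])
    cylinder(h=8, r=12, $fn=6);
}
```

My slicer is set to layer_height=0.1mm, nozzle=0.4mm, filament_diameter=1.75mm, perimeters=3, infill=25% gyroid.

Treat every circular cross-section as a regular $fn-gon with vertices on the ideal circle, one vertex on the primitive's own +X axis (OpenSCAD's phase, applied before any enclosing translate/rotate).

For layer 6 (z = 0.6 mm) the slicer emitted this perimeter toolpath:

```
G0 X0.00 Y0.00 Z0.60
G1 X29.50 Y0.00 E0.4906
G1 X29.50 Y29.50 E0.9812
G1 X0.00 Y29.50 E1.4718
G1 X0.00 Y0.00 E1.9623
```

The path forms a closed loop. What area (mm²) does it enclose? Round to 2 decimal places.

Apply the shoelace formula to the sequence of (X, Y) vertices; enclosed area = 870.25 mm².

870.25 mm²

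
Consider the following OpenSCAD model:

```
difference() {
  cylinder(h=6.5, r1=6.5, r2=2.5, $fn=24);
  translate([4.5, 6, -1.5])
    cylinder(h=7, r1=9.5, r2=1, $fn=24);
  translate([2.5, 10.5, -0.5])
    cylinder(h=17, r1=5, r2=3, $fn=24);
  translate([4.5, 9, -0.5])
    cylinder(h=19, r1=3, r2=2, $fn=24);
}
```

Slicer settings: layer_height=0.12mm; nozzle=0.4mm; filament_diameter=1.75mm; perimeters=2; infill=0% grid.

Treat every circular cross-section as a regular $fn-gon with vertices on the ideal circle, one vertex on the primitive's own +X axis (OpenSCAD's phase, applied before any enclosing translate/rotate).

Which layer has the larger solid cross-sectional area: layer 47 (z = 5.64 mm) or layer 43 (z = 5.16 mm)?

layer 43 (z = 5.16 mm)

Layer 47 (z = 5.64): the cone (r1=6.5→r2=2.5) has section circumradius 3.029 here — a regular 24-gon (area = (24/2)·3.029²·sin(360°/24) = 28.50 mm²); the cone at (4.5, 6) is absent (z outside [-1.5, 5.5]); the cone at (2.5, 10.5): at t=0.361 of its height the radius interpolates to r₁+(r₂−r₁)t = 4.278, giving a regular 24-gon of that circumradius (area = (24/2)·4.278²·sin(360°/24) = 56.83 mm²); the cone at (4.5, 9) (r1=3→r2=2) has section circumradius 2.677 here — a regular 24-gon (area = (24/2)·2.677²·sin(360°/24) = 22.25 mm²); Subtracting the remaining from the first: starting from the cone (28.50 mm²), the cone at (2.5, 10.5) misses the remaining region (no effect); the cone at (4.5, 9) misses the remaining region (no effect) — area = 28.50 mm². So its area = 28.50 mm². Layer 43 (z = 5.16): the cone (r1=6.5→r2=2.5) has section circumradius 3.325 here — a regular 24-gon (area = (24/2)·3.325²·sin(360°/24) = 34.33 mm²); the cone at (4.5, 6) (r1=9.5→r2=1) has section circumradius 1.413 here — a regular 24-gon (area = (24/2)·1.413²·sin(360°/24) = 6.20 mm²); the cone at (2.5, 10.5) contributes a regular 24-gon of circumradius 4.334 (interpolated between r1=5 and r2=3 at t=0.333) (area = (24/2)·4.334²·sin(360°/24) = 58.34 mm²); the cone at (4.5, 9): at t=0.298 of its height the radius interpolates to r₁+(r₂−r₁)t = 2.702, giving a regular 24-gon of that circumradius (area = (24/2)·2.702²·sin(360°/24) = 22.68 mm²); Taking the first minus the rest: starting from the cone (34.33 mm²), the cone at (4.5, 6) misses the remaining region (no effect); the cone at (2.5, 10.5) misses the remaining region (no effect); the cone at (4.5, 9) misses the remaining region (no effect) — area = 34.33 mm². So its area = 34.33 mm². Layer 43 is larger (34.33 vs 28.50 mm²).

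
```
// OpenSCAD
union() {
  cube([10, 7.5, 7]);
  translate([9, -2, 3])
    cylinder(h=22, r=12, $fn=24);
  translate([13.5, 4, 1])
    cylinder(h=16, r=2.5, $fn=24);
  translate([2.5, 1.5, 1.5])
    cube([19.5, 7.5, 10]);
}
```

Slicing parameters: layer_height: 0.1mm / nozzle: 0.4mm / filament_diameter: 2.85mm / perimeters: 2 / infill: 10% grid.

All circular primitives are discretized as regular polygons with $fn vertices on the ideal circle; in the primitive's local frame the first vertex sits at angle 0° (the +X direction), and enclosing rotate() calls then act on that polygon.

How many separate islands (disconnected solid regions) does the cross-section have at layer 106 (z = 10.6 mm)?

1

At z = 10.6 mm: the cube is not intersected at this z (z outside [0, 7]); the cylinder at (9, -2): section is a regular 24-gon, circumradius r=12; the r=2.5 cylinder at (13.5, 4) contributes a regular 24-gon of circumradius 2.5; the cube at (2.5, 1.5) (footprint 19.5×7.5) is included at this height; Merging all regions: the regions partially overlap (shared area 135.06 mm²), so overlapping operands fuse into one piece — 1 connected region. Overall, the cross-section is a single solid region. Island count = 1.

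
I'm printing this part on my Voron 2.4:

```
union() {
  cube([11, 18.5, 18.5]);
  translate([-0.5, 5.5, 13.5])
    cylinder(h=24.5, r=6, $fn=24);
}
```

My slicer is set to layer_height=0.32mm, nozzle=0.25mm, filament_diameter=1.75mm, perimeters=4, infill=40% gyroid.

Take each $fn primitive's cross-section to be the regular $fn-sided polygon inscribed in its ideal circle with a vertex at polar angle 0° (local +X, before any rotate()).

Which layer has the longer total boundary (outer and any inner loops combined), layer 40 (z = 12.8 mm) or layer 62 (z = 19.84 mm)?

layer 40 (z = 12.8 mm)

Layer 40 (z = 12.8): the cube is present — its section is the full 11×18.5 rectangle (perimeter 59.00 mm); the cylinder at (-0.5, 5.5) is not intersected at this z (z outside [13.5, 38]); Merging all regions: only the 11×18.5 cube is present, so the union is just that shape — boundary = 59.00 mm. So its perimeter = 59.00 mm. Layer 62 (z = 19.84): the cube is absent (z outside [0, 18.5]); the cylinder at (-0.5, 5.5): section is a regular 24-gon, circumradius r=6 (perimeter = 2·24·6.000·sin(180°/24) = 37.59 mm); Merging all regions: only the r=6 cylinder at (-0.5, 5.5) is present, so the union is just that shape — boundary = 37.59 mm. So its perimeter = 37.59 mm. Layer 40 is larger (59.00 vs 37.59 mm).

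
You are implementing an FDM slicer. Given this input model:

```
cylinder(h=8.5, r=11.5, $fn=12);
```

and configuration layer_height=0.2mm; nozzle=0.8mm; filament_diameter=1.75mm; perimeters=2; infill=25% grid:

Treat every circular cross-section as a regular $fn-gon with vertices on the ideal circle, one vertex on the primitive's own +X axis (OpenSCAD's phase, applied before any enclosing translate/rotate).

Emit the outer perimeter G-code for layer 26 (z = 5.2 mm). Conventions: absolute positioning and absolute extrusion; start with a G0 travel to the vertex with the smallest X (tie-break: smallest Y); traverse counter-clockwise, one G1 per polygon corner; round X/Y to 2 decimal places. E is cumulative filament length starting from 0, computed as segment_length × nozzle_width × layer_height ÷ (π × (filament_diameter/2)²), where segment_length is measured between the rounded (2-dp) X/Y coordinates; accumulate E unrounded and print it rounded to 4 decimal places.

At z = 5.2 mm: the r=11.5 cylinder gives a regular 12-gon of circumradius 11.5 (constant along its height). The outline is a single polygon with 12 vertices. Extrusion per mm of travel: 0.8 × 0.2 / (π × 0.875²) = 0.066520. Accumulating E over each segment gives final E = 4.7520.

G0 X-11.50 Y0.00 Z5.20
G1 X-9.96 Y-5.75 E0.3960
G1 X-5.75 Y-9.96 E0.7920
G1 X0.00 Y-11.50 E1.1880
G1 X5.75 Y-9.96 E1.5840
G1 X9.96 Y-5.75 E1.9800
G1 X11.50 Y0.00 E2.3760
G1 X9.96 Y5.75 E2.7720
G1 X5.75 Y9.96 E3.1680
G1 X0.00 Y11.50 E3.5640
G1 X-5.75 Y9.96 E3.9600
G1 X-9.96 Y5.75 E4.3560
G1 X-11.50 Y0.00 E4.7520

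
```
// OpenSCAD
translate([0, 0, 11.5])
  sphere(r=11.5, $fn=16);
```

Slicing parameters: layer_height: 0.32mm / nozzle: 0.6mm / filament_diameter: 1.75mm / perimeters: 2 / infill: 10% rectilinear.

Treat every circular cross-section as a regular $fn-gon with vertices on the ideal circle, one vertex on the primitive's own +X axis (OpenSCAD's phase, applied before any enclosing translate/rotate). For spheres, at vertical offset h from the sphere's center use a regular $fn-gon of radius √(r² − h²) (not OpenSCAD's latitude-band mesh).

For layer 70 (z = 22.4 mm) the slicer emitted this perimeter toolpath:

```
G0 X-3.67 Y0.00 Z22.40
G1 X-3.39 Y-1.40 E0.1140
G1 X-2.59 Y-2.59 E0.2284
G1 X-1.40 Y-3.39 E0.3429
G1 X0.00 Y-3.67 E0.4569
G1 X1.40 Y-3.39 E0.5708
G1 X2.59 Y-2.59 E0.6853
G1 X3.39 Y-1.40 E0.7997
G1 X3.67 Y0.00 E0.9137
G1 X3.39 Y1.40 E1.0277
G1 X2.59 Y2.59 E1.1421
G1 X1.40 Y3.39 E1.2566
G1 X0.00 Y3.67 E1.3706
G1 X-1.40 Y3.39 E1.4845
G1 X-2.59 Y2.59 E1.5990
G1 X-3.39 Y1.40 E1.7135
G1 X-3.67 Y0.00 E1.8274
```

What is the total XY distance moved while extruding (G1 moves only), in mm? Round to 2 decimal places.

22.89 mm

Sum the Euclidean lengths of each G1 segment: total = 22.89 mm.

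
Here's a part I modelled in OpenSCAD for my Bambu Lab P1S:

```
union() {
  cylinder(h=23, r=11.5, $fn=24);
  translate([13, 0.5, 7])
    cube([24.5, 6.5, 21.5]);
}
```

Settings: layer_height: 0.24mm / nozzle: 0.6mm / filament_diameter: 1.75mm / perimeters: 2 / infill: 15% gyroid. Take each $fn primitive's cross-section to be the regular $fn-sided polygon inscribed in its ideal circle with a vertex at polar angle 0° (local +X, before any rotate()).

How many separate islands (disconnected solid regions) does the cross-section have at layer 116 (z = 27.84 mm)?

At z = 27.84 mm: the cylinder is absent (z outside [0, 23]); the 24.5×6.5 cube at (13, 0.5) contributes its full rectangle; Merging all regions: only the 24.5×6.5 cube at (13, 0.5) is present, so the union is just that shape — 1 connected region. Overall, the cross-section is a single solid region. Island count = 1.

1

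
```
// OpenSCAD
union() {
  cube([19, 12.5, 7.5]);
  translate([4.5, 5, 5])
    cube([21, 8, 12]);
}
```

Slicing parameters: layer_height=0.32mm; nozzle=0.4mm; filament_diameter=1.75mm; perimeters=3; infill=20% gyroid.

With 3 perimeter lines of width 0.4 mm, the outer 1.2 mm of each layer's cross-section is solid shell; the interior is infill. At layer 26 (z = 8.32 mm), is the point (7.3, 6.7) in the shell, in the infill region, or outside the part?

infill

At z = 8.32 mm: the cube is not intersected at this z (z outside [0, 7.5]); the 21×8 cube at (4.5, 5) contributes its full rectangle; Combining (union): only the 21×8 cube at (4.5, 5) is present, so the union is just that shape — 1 connected region. Overall, the cross-section is a single solid region. The nearest boundary edge runs (4.50, 5.00)→(25.50, 5.00); distance from the point to it = 1.70 mm. The point is inside the cross-section and 1.70 mm from the nearest boundary — more than the 1.2 mm shell width (3 × 0.4), so it's in the infill interior.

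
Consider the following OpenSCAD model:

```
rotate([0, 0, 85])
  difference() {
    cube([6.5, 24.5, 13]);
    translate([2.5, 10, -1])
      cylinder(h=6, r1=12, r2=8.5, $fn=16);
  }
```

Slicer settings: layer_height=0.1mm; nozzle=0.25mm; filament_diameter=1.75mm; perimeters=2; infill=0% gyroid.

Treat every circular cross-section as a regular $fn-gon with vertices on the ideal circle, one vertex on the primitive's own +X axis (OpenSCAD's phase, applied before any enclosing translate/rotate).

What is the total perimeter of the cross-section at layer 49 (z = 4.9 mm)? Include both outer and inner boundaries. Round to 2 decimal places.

44.55 mm

At z = 4.9 mm: the 6.5×24.5 cube contributes its full rectangle (perimeter 62.00 mm); the cone at (2.5, 10) contributes a regular 16-gon of circumradius 8.558 (interpolated between r1=12 and r2=8.5 at t=0.983) (perimeter = 2·16·8.558·sin(180°/16) = 53.43 mm); Taking the first minus the rest: starting from the 6.5×24.5 cube, the cone at (2.5, 10) partially overlaps it — only the 106.59 mm² overlap (of its 224.24 mm²) is removed, clipping the outline — boundary = 44.55 mm; (rotated 85° about Z; rotation is an isometry so areas/perimeters/island counts are preserved). Overall, the cross-section has 2 separate islands. Total boundary length (outer) = 44.55 mm.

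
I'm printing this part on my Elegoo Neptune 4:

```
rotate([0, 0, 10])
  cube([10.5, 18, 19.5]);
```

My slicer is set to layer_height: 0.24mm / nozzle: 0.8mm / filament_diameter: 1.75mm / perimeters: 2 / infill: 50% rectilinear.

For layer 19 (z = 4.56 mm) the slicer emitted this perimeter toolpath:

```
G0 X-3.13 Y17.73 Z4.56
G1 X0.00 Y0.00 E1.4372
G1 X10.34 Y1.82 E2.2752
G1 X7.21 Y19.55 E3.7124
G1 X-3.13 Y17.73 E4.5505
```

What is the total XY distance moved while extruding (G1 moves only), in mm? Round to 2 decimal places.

57.01 mm

Sum the Euclidean lengths of each G1 segment: total = 57.01 mm.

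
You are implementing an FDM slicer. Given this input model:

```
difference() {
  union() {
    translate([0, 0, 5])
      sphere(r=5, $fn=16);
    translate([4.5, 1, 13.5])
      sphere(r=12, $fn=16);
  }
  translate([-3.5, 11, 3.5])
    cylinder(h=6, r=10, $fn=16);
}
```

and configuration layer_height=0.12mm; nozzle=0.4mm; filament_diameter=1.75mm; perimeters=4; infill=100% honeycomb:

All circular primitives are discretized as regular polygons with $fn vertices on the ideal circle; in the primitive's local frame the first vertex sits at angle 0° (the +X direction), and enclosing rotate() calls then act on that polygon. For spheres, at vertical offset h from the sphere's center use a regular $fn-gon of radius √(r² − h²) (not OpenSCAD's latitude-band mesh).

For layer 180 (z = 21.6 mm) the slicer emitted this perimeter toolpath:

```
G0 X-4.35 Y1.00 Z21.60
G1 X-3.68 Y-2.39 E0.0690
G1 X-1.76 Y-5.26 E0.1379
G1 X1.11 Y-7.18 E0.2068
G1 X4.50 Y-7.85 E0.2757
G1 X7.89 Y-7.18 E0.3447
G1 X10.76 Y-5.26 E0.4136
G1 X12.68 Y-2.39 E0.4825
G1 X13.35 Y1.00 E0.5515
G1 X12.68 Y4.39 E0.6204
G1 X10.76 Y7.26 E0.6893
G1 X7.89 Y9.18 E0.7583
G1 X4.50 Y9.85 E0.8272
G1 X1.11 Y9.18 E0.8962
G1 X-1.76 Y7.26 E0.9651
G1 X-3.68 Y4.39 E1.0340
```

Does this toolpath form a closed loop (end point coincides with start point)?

Start point (G0): (-4.35, 1.00). End point (last G1): the path does not return to the start — open.

no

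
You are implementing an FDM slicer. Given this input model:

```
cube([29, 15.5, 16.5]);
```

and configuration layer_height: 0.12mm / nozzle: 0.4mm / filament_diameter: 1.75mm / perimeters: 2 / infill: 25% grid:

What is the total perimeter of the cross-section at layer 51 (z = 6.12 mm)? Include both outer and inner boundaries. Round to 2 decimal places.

At z = 6.12 mm: the 29×15.5 cube contributes its full rectangle (perimeter 89.00 mm). Overall, the cross-section is a single solid region. Total boundary length (outer) = 89.00 mm.

89.00 mm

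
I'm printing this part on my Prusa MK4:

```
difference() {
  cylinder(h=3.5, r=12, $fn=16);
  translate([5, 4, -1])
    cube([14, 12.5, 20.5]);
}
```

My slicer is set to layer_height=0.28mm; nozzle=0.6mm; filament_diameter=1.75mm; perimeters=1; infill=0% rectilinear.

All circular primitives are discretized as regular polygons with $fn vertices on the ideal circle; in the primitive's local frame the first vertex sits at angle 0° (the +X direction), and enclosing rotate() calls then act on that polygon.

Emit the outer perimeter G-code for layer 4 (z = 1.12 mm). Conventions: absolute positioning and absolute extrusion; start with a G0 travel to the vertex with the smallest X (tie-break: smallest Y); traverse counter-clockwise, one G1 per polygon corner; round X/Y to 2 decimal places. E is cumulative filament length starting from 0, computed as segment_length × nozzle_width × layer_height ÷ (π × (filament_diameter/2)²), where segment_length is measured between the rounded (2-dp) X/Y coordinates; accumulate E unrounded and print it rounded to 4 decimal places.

G0 X-12.00 Y0.00 Z1.12
G1 X-11.09 Y-4.59 E0.3268
G1 X-8.49 Y-8.49 E0.6542
G1 X-4.59 Y-11.09 E0.9816
G1 X0.00 Y-12.00 E1.3084
G1 X4.59 Y-11.09 E1.6353
G1 X8.49 Y-8.49 E1.9627
G1 X11.09 Y-4.59 E2.2900
G1 X12.00 Y0.00 E2.6169
G1 X11.20 Y4.00 E2.9018
G1 X5.00 Y4.00 E3.3348
G1 X5.00 Y10.81 E3.8105
G1 X4.59 Y11.09 E3.8452
G1 X0.00 Y12.00 E4.1720
G1 X-4.59 Y11.09 E4.4988
G1 X-8.49 Y8.49 E4.8262
G1 X-11.09 Y4.59 E5.1536
G1 X-12.00 Y0.00 E5.4804

At z = 1.12 mm: the r=12 cylinder gives a regular 16-gon of circumradius 12 (constant along its height); the cube at (5, 4) is present — its section is the full 14×12.5 rectangle; Subtracting the remaining from the first: starting from the r=12 cylinder, the 14×12.5 cube at (5, 4) partially overlaps it — only the 26.33 mm² overlap (of its 175.00 mm²) is removed, clipping the outline — 1 connected region. The outline is a single polygon with 17 vertices. Extrusion per mm of travel: 0.6 × 0.28 / (π × 0.875²) = 0.069846. Accumulating E over each segment gives final E = 5.4804.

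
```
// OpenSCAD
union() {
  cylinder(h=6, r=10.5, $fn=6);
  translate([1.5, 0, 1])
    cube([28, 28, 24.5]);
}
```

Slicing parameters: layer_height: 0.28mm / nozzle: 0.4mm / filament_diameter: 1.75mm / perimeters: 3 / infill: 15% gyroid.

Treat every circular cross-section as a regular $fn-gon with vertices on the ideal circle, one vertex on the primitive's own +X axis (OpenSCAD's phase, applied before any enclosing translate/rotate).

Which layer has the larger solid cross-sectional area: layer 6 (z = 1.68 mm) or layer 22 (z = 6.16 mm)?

layer 6 (z = 1.68 mm)

Layer 6 (z = 1.68): the cylinder: section is a regular 6-gon, circumradius r=10.5 (area = (6/2)·10.500²·sin(360°/6) = 286.44 mm²); the cube at (1.5, 0) (footprint 28×28) is included at this height (area 784.00 mm²); Taking the union: the regions partially overlap — summed areas 1070.44 mm² minus the doubly-counted overlap 57.97 mm² gives 1012.47 mm² — area = 1012.47 mm². So its area = 1012.47 mm². Layer 22 (z = 6.16): the cylinder is absent (z outside [0, 6]); the cube at (1.5, 0) is present — its section is the full 28×28 rectangle (area 784.00 mm²); Combining (union): only the 28×28 cube at (1.5, 0) is present, so the union is just that shape — area = 784.00 mm². So its area = 784.00 mm². Layer 6 is larger (1012.47 vs 784.00 mm²).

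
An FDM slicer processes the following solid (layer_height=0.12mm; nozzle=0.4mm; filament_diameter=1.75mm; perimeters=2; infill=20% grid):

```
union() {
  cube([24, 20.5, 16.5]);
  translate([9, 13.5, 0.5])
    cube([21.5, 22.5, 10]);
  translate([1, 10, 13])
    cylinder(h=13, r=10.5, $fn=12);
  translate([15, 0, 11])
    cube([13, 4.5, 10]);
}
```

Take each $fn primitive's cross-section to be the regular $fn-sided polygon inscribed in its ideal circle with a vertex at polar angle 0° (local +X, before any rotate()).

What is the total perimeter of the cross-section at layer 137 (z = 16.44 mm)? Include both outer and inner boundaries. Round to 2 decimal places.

107.41 mm

At z = 16.44 mm: the cube (footprint 24×20.5) is included at this height (perimeter 89.00 mm); the cube at (9, 13.5) is absent (z outside [0.5, 10.5]); the r=10.5 cylinder at (1, 10) contributes a regular 12-gon of circumradius 10.5 (perimeter = 2·12·10.500·sin(180°/12) = 65.22 mm); the 13×4.5 cube at (15, 0) contributes its full rectangle (perimeter 35.00 mm); Merging all regions: the regions partially overlap (shared area 225.77 mm²), so the edge portions inside another operand are dropped and the merged outline is re-measured after clipping — boundary = 107.41 mm. Overall, the cross-section is a single solid region. Total boundary length (outer) = 107.41 mm.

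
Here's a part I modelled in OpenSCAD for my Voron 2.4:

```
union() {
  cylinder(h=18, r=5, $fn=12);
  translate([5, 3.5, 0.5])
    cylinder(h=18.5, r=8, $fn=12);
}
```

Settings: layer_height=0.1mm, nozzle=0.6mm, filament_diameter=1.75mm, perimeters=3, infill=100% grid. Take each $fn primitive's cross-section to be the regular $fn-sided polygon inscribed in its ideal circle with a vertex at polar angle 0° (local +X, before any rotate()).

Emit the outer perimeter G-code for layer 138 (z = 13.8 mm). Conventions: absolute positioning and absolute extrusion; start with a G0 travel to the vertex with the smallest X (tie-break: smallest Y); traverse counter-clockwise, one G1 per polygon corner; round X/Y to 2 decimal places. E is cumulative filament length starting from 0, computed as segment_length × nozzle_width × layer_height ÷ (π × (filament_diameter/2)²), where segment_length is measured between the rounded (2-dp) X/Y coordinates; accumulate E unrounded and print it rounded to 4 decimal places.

G0 X-5.00 Y0.00 Z13.80
G1 X-4.33 Y-2.50 E0.0646
G1 X-2.50 Y-4.33 E0.1291
G1 X0.00 Y-5.00 E0.1937
G1 X2.50 Y-4.33 E0.2582
G1 X2.89 Y-3.94 E0.2720
G1 X5.00 Y-4.50 E0.3265
G1 X9.00 Y-3.43 E0.4298
G1 X11.93 Y-0.50 E0.5331
G1 X13.00 Y3.50 E0.6364
G1 X11.93 Y7.50 E0.7397
G1 X9.00 Y10.43 E0.8431
G1 X5.00 Y11.50 E0.9463
G1 X1.00 Y10.43 E1.0496
G1 X-1.93 Y7.50 E1.1530
G1 X-2.88 Y3.95 E1.2447
G1 X-4.33 Y2.50 E1.2958
G1 X-5.00 Y0.00 E1.3604

At z = 13.8 mm: the r=5 cylinder contributes a regular 12-gon of circumradius 5; the r=8 cylinder at (5, 3.5) gives a regular 12-gon of circumradius 8 (constant along its height); Merging all regions: the regions partially overlap (shared area 49.01 mm²), so overlapping operands fuse into one piece — 1 connected region. The outline is a single polygon with 17 vertices. Extrusion per mm of travel: 0.6 × 0.1 / (π × 0.875²) = 0.024945. Accumulating E over each segment gives final E = 1.3604.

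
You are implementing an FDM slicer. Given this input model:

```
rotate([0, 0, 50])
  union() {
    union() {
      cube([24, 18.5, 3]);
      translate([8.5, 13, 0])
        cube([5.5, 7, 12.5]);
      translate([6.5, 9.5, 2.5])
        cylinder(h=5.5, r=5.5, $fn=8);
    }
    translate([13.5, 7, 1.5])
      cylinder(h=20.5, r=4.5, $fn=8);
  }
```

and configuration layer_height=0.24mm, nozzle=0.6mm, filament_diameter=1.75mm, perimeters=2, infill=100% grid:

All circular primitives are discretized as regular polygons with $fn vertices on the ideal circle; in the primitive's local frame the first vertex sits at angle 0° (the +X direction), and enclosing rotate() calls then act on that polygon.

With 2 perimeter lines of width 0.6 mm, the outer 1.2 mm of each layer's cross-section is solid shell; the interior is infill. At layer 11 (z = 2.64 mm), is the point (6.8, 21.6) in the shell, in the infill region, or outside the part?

At z = 2.64 mm: the 24×18.5 cube contributes its full rectangle; the cube at (8.5, 13) (footprint 5.5×7) is included at this height; the r=5.5 cylinder at (6.5, 9.5) contributes a regular 8-gon of circumradius 5.5; Merging all regions: the regions partially overlap (shared area 115.81 mm²), so overlapping operands fuse into one piece — 1 connected region; the r=4.5 cylinder at (13.5, 7) gives a regular 8-gon of circumradius 4.5 (constant along its height); Merging all regions: the r=4.5 cylinder at (13.5, 7) lies entirely inside that combined region, so the union is just that combined region — 1 connected region; (whole slice rotated 50° about Z — lengths, areas and connectivity unchanged). Overall, the cross-section is a single solid region. Undo the 50° rotation: the query point maps to (20.918, 8.675) in the un-rotated model frame. The nearest boundary edge runs (24.00, 18.50)→(24.00, 0.00); distance from the point to it = 3.08 mm. The point is inside the cross-section and 3.08 mm from the nearest boundary — more than the 1.2 mm shell width (2 × 0.6), so it's in the infill interior.

infill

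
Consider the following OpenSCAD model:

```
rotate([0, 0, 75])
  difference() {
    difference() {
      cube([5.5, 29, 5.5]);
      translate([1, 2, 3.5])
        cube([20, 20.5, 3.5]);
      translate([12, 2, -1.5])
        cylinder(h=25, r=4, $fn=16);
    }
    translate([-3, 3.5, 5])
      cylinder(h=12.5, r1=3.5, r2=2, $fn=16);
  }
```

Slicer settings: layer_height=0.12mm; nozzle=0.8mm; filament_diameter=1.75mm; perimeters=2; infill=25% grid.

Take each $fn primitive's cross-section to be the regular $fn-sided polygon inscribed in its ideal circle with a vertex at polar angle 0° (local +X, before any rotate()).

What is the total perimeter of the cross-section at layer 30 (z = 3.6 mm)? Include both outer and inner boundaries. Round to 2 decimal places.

78.00 mm

At z = 3.6 mm: the cube is present — its section is the full 5.5×29 rectangle (perimeter 69.00 mm); the 20×20.5 cube at (1, 2) contributes its full rectangle (perimeter 81.00 mm); the r=4 cylinder at (12, 2) contributes a regular 16-gon of circumradius 4 (perimeter = 2·16·4.000·sin(180°/16) = 24.97 mm); Taking the first minus the rest: starting from the 5.5×29 cube, the 20×20.5 cube at (1, 2) partially overlaps it — only the 92.25 mm² overlap (of its 410.00 mm²) is removed, clipping the outline; the r=4 cylinder at (12, 2) misses the remaining region (no effect) — boundary = 78.00 mm; the cone at (-3, 3.5) does not reach this height (z outside [5, 17.5]); Taking the first minus the rest: none of the subtracted shapes is present at this height, so that combined region is unchanged — boundary = 78.00 mm; (whole slice rotated 75° about Z — lengths, areas and connectivity unchanged). Overall, the cross-section is a single solid region. Total boundary length (outer) = 78.00 mm.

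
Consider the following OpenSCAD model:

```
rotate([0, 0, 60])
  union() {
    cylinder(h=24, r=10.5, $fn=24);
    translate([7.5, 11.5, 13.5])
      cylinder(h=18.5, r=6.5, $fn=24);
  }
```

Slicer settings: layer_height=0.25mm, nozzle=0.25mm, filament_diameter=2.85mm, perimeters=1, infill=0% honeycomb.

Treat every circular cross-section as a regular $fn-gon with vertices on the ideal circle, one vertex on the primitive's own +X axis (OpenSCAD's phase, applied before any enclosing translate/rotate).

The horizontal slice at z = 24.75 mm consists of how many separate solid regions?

At z = 24.75 mm: the cylinder is absent (z outside [0, 24]); the r=6.5 cylinder at (7.5, 11.5) gives a regular 24-gon of circumradius 6.5 (constant along its height); Combining (union): only the r=6.5 cylinder at (7.5, 11.5) is present, so the union is just that shape — 1 connected region; (rotated 60° about Z; rotation is an isometry so areas/perimeters/island counts are preserved). The result has 1 disconnected region.

1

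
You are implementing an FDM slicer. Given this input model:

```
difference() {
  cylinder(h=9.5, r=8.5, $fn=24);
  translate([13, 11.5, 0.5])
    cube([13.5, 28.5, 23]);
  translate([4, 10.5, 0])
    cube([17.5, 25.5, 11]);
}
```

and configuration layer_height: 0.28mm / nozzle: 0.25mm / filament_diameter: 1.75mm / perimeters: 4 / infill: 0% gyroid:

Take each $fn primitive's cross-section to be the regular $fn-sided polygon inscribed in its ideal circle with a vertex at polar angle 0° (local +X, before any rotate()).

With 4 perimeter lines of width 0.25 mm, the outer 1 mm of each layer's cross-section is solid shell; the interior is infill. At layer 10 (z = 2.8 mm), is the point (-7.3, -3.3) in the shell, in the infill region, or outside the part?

shell

At z = 2.8 mm: the r=8.5 cylinder gives a regular 24-gon of circumradius 8.5 (constant along its height); the cube at (13, 11.5) (footprint 13.5×28.5) is included at this height; the 17.5×25.5 cube at (4, 10.5) contributes its full rectangle; Subtracting the remaining from the first: starting from the r=8.5 cylinder, the 13.5×28.5 cube at (13, 11.5) misses the remaining region (no effect); the 17.5×25.5 cube at (4, 10.5) misses the remaining region (no effect) — 1 connected region. Overall, the cross-section is a single solid region. The nearest boundary edge runs (-7.36, -4.25)→(-8.21, -2.20); distance from the point to it = 0.42 mm. The point is inside the cross-section, 0.42 mm from the nearest boundary — within the 1 mm shell band (4 × 0.25).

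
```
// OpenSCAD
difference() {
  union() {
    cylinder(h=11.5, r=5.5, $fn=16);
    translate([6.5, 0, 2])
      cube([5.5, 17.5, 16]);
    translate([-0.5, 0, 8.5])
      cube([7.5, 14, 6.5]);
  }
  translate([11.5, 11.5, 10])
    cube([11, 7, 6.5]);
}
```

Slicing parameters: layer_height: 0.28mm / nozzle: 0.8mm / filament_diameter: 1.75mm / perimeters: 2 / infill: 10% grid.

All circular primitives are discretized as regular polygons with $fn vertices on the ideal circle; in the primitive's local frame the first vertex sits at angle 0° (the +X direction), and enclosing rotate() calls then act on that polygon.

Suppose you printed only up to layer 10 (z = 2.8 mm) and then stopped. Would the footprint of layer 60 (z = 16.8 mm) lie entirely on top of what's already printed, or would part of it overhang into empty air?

Compare the two slices. At z = 2.8: the cylinder: section is a regular 16-gon, circumradius r=5.5 (area = (16/2)·5.500²·sin(360°/16) = 92.61 mm²); the cube at (6.5, 0) is present — its section is the full 5.5×17.5 rectangle (area 96.25 mm²); the cube at (-0.5, 0) is absent (z outside [8.5, 15]); Merging all regions: the 2 present regions are separate (no shared area or edge), so areas and boundary lengths simply add and each stays a separate island — area = 188.86 mm²; the cube at (11.5, 11.5) is absent (z outside [10, 16.5]); Taking the first minus the rest: none of the subtracted shapes is present at this height, so that combined region is unchanged — area = 188.86 mm². At z = 16.8: the cylinder is not intersected at this z (z outside [0, 11.5]); the cube at (6.5, 0) is present — its section is the full 5.5×17.5 rectangle (area 96.25 mm²); the cube at (-0.5, 0) is absent (z outside [8.5, 15]); Combining (union): only the 5.5×17.5 cube at (6.5, 0) is present, so the union is just that shape — area = 96.25 mm²; the cube at (11.5, 11.5) is not intersected at this z (z outside [10, 16.5]); Subtracting the remaining from the first: none of the subtracted shapes is present at this height, so that combined region is unchanged — area = 96.25 mm². Checking containment: the cross-section at z = 16.8 is a subset of the cross-section at z = 2.8.

entirely on top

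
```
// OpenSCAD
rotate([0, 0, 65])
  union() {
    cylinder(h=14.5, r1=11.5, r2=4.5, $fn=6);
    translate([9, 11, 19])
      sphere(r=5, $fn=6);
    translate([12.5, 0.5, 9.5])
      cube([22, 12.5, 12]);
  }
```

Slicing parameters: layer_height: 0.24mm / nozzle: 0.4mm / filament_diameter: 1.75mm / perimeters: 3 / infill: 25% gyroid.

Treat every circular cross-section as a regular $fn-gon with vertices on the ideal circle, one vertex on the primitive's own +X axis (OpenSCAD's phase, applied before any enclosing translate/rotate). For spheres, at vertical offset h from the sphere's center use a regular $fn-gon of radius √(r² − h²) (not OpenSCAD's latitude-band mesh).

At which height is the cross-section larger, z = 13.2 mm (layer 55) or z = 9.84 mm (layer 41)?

layer 41 (z = 9.84 mm)

Layer 55 (z = 13.2): the cone contributes a regular 6-gon of circumradius 5.128 (interpolated between r1=11.5 and r2=4.5 at t=0.910) (area = (6/2)·5.128²·sin(360°/6) = 68.31 mm²); the sphere at (9, 11) is not intersected at this z (|z−center|=5.800 > r=5); the cube at (12.5, 0.5) (footprint 22×12.5) is included at this height (area 275.00 mm²); Combining (union): the 2 present regions are separate (no shared area or edge), so areas and boundary lengths simply add and each stays a separate island — area = 343.31 mm²; (whole slice rotated 65° about Z — lengths, areas and connectivity unchanged). So its area = 343.31 mm². Layer 41 (z = 9.84): the cone: at t=0.679 of its height the radius interpolates to r₁+(r₂−r₁)t = 6.750, giving a regular 6-gon of that circumradius (area = (6/2)·6.750²·sin(360°/6) = 118.36 mm²); the sphere at (9, 11) does not reach this height (|z−center|=9.160 > r=5); the cube at (12.5, 0.5) (footprint 22×12.5) is included at this height (area 275.00 mm²); Taking the union: the 2 present regions are separate (no shared area or edge), so areas and boundary lengths simply add and each stays a separate island — area = 393.36 mm²; (rotated 65° about Z; rotation is an isometry so areas/perimeters/island counts are preserved). So its area = 393.36 mm². Layer 41 is larger (393.36 vs 343.31 mm²).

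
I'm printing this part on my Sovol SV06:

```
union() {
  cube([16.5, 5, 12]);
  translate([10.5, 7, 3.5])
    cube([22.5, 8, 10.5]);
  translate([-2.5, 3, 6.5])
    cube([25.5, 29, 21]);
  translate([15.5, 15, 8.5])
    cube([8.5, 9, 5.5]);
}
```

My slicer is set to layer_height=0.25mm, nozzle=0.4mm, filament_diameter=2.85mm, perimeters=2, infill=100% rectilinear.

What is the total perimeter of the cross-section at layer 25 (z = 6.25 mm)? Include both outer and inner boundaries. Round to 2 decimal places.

At z = 6.25 mm: the cube is present — its section is the full 16.5×5 rectangle (perimeter 43.00 mm); the cube at (10.5, 7) (footprint 22.5×8) is included at this height (perimeter 61.00 mm); the cube at (-2.5, 3) does not reach this height (z outside [6.5, 27.5]); the cube at (15.5, 15) does not reach this height (z outside [8.5, 14]); Taking the union: the 2 present regions are separate (no shared area or edge), so areas and boundary lengths simply add and each stays a separate island — boundary = 104.00 mm. Overall, the cross-section has 2 separate islands. Total boundary length (outer) = 104.00 mm.

104.00 mm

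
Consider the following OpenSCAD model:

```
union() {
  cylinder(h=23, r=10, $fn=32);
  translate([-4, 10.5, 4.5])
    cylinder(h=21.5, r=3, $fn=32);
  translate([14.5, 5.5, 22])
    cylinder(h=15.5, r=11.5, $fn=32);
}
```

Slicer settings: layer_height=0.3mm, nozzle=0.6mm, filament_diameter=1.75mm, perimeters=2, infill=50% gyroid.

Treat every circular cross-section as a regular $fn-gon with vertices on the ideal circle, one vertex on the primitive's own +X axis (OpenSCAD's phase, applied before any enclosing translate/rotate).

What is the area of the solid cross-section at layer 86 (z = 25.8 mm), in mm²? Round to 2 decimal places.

440.90 mm²

At z = 25.8 mm: the cylinder does not reach this height (z outside [0, 23]); the cylinder at (-4, 10.5): section is a regular 32-gon, circumradius r=3 (area = (32/2)·3.000²·sin(360°/32) = 28.09 mm²); the r=11.5 cylinder at (14.5, 5.5) contributes a regular 32-gon of circumradius 11.5 (area = (32/2)·11.500²·sin(360°/32) = 412.81 mm²); Taking the union: the 2 present regions are separate (no shared area or edge), so areas and boundary lengths simply add and each stays a separate island — area = 440.90 mm². Overall, the cross-section has 2 separate islands. Net area = 440.90 mm².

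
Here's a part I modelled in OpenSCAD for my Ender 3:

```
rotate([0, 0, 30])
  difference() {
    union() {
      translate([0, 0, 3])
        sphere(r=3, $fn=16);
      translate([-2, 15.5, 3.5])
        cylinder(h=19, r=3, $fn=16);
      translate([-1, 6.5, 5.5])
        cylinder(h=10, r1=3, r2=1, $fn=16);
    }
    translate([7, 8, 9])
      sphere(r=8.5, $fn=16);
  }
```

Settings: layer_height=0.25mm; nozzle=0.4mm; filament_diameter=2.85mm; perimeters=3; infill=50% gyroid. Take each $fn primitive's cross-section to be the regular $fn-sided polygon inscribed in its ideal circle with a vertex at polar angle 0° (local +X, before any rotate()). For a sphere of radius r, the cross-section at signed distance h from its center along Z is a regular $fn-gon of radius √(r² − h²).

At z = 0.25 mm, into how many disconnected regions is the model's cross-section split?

At z = 0.25 mm: the r=3 sphere contributes a regular 16-gon of circumradius √(3²−2.75²) = 1.199; the cylinder at (-2, 15.5) is not intersected at this z (z outside [3.5, 22.5]); the cone at (-1, 6.5) does not reach this height (z outside [5.5, 15.5]); Combining (union): only the r=3 sphere is present, so the union is just that shape — 1 connected region; the sphere at (7, 8) does not reach this height (|z−center|=8.750 > r=8.5); After the difference (first − rest): none of the subtracted shapes is present at this height, so that combined region is unchanged — 1 connected region; (whole slice rotated 30° about Z — lengths, areas and connectivity unchanged). The result has 1 disconnected region.

1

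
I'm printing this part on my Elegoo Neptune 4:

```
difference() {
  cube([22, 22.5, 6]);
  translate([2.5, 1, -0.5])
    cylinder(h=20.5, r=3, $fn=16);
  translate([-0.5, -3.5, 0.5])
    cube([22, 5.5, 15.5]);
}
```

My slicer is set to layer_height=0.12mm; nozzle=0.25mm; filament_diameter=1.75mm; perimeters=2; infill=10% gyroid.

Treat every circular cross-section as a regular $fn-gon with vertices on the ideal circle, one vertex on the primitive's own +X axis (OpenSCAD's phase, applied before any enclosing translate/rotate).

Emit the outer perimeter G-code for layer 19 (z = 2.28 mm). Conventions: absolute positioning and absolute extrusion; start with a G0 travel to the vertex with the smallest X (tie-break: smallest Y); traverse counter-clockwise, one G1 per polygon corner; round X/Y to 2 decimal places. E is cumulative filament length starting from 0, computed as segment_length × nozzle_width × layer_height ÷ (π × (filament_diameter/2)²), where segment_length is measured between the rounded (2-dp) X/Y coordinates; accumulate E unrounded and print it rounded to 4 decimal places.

At z = 2.28 mm: the cube is present — its section is the full 22×22.5 rectangle; the r=3 cylinder at (2.5, 1) contributes a regular 16-gon of circumradius 3; the cube at (-0.5, -3.5) (footprint 22×5.5) is included at this height; After the difference (first − rest): starting from the 22×22.5 cube, the r=3 cylinder at (2.5, 1) partially overlaps it — only the 18.68 mm² overlap (of its 27.55 mm²) is removed, clipping the outline; the 22×5.5 cube at (-0.5, -3.5) partially overlaps it — only the 32.20 mm² overlap (of its 121.00 mm²) is removed, clipping the outline — 1 connected region. The outline is a single polygon with 13 vertices. Extrusion per mm of travel: 0.25 × 0.12 / (π × 0.875²) = 0.012473. Accumulating E over each segment gives final E = 1.1205.

G0 X0.00 Y2.55 Z2.28
G1 X0.38 Y3.12 E0.0085
G1 X1.35 Y3.77 E0.0231
G1 X2.50 Y4.00 E0.0377
G1 X3.65 Y3.77 E0.0524
G1 X4.62 Y3.12 E0.0669
G1 X5.27 Y2.15 E0.0815
G1 X5.30 Y2.00 E0.0834
G1 X21.50 Y2.00 E0.2855
G1 X21.50 Y0.00 E0.3104
G1 X22.00 Y0.00 E0.3166
G1 X22.00 Y22.50 E0.5973
G1 X0.00 Y22.50 E0.8717
G1 X0.00 Y2.55 E1.1205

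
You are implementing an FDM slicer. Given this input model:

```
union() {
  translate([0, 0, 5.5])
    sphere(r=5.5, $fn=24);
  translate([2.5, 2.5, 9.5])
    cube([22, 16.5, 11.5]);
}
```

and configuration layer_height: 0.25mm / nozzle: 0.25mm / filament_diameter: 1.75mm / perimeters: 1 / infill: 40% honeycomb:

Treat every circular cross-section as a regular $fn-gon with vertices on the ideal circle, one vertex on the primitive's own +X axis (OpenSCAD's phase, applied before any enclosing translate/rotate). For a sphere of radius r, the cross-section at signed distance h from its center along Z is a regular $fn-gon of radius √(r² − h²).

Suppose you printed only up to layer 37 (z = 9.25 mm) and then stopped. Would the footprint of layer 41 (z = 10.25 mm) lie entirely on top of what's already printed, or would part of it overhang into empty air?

Compare the two slices. At z = 9.25: the r=5.5 sphere slices to a regular 24-gon of circumradius 4.023 (√(r²−h²) with h=3.75 from center) (area = (24/2)·4.023²·sin(360°/24) = 50.28 mm²); the cube at (2.5, 2.5) does not reach this height (z outside [9.5, 21]); Combining (union): only the r=5.5 sphere is present, so the union is just that shape — area = 50.28 mm². At z = 10.25: the sphere: section is a regular 24-gon, circumradius = √(r²−h²) = √(5.5²−4.75²) = 2.773 (area = (24/2)·2.773²·sin(360°/24) = 23.88 mm²); the 22×16.5 cube at (2.5, 2.5) contributes its full rectangle (area 363.00 mm²); Merging all regions: the 2 present regions are separate (no shared area or edge), so areas and boundary lengths simply add and each stays a separate island — area = 386.88 mm². Checking containment: at z = 10.25 the cross-section extends beyond the z = 9.25 cross-section by about 362.79 mm².

part overhangs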